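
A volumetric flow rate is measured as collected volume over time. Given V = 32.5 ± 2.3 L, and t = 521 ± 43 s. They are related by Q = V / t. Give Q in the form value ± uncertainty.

Q is a product of powers, so relative uncertainties combine in quadrature:
  (1·δV/V)² = (1×0.0708)² = 0.00501;  (-1·δt/t)² = (-1×0.0825)² = 0.00681
δQ/Q = √(0.0118) = 0.109
Q = 0.0624 L/s, so δQ = 0.109 × 0.0624 = 0.00678 L/s.

0.0624 ± 0.00678 L/s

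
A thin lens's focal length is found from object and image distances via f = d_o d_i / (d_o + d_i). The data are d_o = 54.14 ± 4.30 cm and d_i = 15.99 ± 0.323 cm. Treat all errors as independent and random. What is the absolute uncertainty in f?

0.295 cm

∂f/∂d_o = (d_i/(d_o+d_i))² = 0.0520;  ∂f/∂d_i = (d_o/(d_o+d_i))² = 0.596
δf = √((∂f/∂d_o · δd_o)² + (∂f/∂d_i · δd_i)²) = √(0.0500 + 0.0371) = 0.295 cm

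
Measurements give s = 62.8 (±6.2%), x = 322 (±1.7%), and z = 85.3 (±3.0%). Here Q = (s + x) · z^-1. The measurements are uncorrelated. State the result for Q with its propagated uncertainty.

Let u = s + x = 385. δu = √(δs² + δx²) = √(15.2 + 30.0) = 6.72, so δu/u = 0.0175.
Q is then a monomial in u, z:
δQ/Q = √((δu/u)² + (-1·δz/z)²) = √(0.000305 + 0.000900) = 0.0347
Q = 4.51, so δQ = 0.0347 × 4.51 = 0.157.

4.51 ± 0.157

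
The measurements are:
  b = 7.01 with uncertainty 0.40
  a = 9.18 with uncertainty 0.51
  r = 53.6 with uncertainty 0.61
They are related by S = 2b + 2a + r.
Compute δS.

For a sum/difference, combine absolute errors in quadrature:
  (2·δb)² = 0.640;  (2·δa)² = 1.04;  (δr)² = 0.372
δS = √(2.05) = 1.43

1.43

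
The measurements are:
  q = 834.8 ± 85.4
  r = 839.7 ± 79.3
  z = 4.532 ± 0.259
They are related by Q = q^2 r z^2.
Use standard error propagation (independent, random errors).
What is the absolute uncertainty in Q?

3.04e+09

Products/powers → add relative errors in quadrature, weighted by exponent:
  (2·δq/q)² = (2×0.102)² = 0.0419;  (1·δr/r)² = (1×0.0944)² = 0.00892;  (2·δz/z)² = (2×0.0571)² = 0.0131
δQ/Q = √(0.0638) = 0.253
Q = 1.202e+10, so δQ = 0.253 × 1.202e+10 = 3.04e+09.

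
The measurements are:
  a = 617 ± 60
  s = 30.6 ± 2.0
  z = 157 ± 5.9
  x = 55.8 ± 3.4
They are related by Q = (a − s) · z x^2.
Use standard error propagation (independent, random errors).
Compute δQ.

Let u = a − s = 586. δu = √(δa² + δs²) = √(3600 + 4.00) = 60.0, so δu/u = 0.102.
Q is then a monomial in u, z, x:
δQ/Q = √((δu/u)² + (1·δz/z)² + (2·δx/x)²) = √(0.0105 + 0.00141 + 0.0149) = 0.164
Q = 2.87e+08, so δQ = 0.164 × 2.87e+08 = 4.69e+07.

4.69e+07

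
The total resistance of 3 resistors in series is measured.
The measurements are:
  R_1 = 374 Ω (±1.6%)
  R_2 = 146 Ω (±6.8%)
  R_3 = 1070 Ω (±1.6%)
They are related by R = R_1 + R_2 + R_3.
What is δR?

20.7 Ω

R is a linear combination, so absolute uncertainties add in quadrature:
  (δR_1)² = 35.8;  (δR_2)² = 98.6;  (δR_3)² = 293
δR = √(427) = 20.7 Ω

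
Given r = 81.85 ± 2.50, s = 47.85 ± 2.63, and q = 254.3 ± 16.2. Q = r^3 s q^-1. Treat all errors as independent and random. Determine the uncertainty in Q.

12800

Q is a product of powers, so relative uncertainties combine in quadrature:
  (3·δr/r)² = (3×0.0305)² = 0.00840;  (1·δs/s)² = (1×0.0550)² = 0.00302;  (-1·δq/q)² = (-1×0.0637)² = 0.00406
δQ/Q = √(0.0155) = 0.124
Q = 103200, so δQ = 0.124 × 103200 = 12800.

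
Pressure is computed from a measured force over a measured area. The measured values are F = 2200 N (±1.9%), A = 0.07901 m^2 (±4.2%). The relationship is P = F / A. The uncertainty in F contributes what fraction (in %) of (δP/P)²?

(δP/P)² = (1·δF/F)² + (-1·δA/A)²
  F term: (1×0.0190)² = 0.000361
  A term: (-1×0.0420)² = 0.00176
Total = 0.00213. Share from F = 0.000361/0.00213 = 0.170.

17.0%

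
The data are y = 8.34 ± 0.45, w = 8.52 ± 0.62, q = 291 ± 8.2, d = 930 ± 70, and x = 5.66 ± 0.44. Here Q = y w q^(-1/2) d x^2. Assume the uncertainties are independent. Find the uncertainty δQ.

24300

Relative error in a monomial: (δQ/Q)² = Σ (nᵢ · δxᵢ/xᵢ)².
  (1·δy/y)² = (1×0.0540)² = 0.00291;  (1·δw/w)² = (1×0.0728)² = 0.00530;  (−½·δq/q)² = (-0.5×0.0282)² = 0.000199;  (1·δd/d)² = (1×0.0753)² = 0.00567;  (2·δx/x)² = (2×0.0777)² = 0.0242
δQ/Q = √(0.0382) = 0.196
Q = 1.24e+05, so δQ = 0.196 × 1.24e+05 = 24300.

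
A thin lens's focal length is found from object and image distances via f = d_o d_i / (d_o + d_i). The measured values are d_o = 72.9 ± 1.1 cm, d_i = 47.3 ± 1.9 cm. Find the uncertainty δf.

0.719 cm

∂f/∂d_o = (d_i/(d_o+d_i))² = 0.155;  ∂f/∂d_i = (d_o/(d_o+d_i))² = 0.368
δf = √((∂f/∂d_o · δd_o)² + (∂f/∂d_i · δd_i)²) = √(0.0290 + 0.488) = 0.719 cm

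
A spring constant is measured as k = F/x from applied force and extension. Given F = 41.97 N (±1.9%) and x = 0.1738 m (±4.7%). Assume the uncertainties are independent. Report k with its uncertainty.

Relative error in a monomial: (δk/k)² = Σ (nᵢ · δxᵢ/xᵢ)².
  (1·δF/F)² = (1×0.0190)² = 0.000361;  (-1·δx/x)² = (-1×0.0470)² = 0.00221
δk/k = √(0.00257) = 0.0507
k = 241.5 N/m, so δk = 0.0507 × 241.5 = 12.2 N/m.

241.5 ± 12.2 N/m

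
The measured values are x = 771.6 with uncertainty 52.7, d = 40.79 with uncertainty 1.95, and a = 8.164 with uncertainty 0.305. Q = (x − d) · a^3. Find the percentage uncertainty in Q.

13.3%

Let u = x − d = 730.8. δu = √(δx² + δd²) = √(2780 + 3.80) = 52.7, so δu/u = 0.0722.
Q is then a monomial in u, a:
δQ/Q = √((δu/u)² + (3·δa/a)²) = √(0.00521 + 0.0126) = 0.133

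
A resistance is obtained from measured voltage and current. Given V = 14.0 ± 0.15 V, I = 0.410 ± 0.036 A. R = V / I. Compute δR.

3.02 Ω

For a monomial R ∝ V, I^-1, fractional errors add in quadrature:
  (1·δV/V)² = (1×0.0107)² = 0.000115;  (-1·δI/I)² = (-1×0.0878)² = 0.00771
δR/R = √(0.00782) = 0.0885
R = 34.1 Ω, so δR = 0.0885 × 34.1 = 3.02 Ω.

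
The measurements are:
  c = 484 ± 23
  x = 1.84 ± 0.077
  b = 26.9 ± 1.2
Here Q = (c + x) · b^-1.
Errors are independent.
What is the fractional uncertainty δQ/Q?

Let u = c + x = 486. δu = √(δc² + δx²) = √(529 + 0.00593) = 23.0, so δu/u = 0.0473.
Q is then a monomial in u, b:
δQ/Q = √((δu/u)² + (-1·δb/b)²) = √(0.00224 + 0.00199) = 0.0650

0.0650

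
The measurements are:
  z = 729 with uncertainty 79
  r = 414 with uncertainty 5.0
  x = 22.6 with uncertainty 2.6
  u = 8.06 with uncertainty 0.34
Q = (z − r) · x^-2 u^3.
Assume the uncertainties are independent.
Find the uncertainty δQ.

117

Let w = z − r = 315. δw = √(δz² + δr²) = √(6240 + 25.0) = 79.2, so δw/w = 0.251.
Q is then a monomial in w, x, u:
δQ/Q = √((δw/w)² + (-2·δx/x)² + (3·δu/u)²) = √(0.0631 + 0.0529 + 0.0160) = 0.363
Q = 323, so δQ = 0.363 × 323 = 117.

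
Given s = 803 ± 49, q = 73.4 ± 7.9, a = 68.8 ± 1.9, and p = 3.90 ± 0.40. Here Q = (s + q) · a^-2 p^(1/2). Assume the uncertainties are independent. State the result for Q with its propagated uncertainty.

Let u = s + q = 876. δu = √(δs² + δq²) = √(2400 + 62.4) = 49.6, so δu/u = 0.0566.
Q is then a monomial in u, a, p:
δQ/Q = √((δu/u)² + (-2·δa/a)² + (½·δp/p)²) = √(0.00321 + 0.00305 + 0.00263) = 0.0943
Q = 0.366, so δQ = 0.0943 × 0.366 = 0.0345.

0.366 ± 0.0345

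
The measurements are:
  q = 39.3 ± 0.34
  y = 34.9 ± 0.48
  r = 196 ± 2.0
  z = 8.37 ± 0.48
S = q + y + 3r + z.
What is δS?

Sums and differences: (δS)² = Σ (cᵢ δxᵢ)².
  (δq)² = 0.116;  (δy)² = 0.230;  (3·δr)² = 36.0;  (δz)² = 0.230
δS = √(36.6) = 6.05

6.05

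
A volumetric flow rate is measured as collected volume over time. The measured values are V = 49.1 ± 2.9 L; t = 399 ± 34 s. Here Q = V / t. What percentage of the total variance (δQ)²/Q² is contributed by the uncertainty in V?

32.5%

(δQ/Q)² = (1·δV/V)² + (-1·δt/t)²
  V term: (1×0.0591)² = 0.00349
  t term: (-1×0.0852)² = 0.00726
Total = 0.0107. Share from V = 0.00349/0.0107 = 0.325.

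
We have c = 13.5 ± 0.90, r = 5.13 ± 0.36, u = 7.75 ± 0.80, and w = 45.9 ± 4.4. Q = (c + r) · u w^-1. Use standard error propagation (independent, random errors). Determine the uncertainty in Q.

Let h = c + r = 18.6. δh = √(δc² + δr²) = √(0.810 + 0.130) = 0.969, so δh/h = 0.0520.
Q is then a monomial in h, u, w:
δQ/Q = √((δh/h)² + (1·δu/u)² + (-1·δw/w)²) = √(0.00271 + 0.0107 + 0.00919) = 0.150
Q = 3.15, so δQ = 0.150 × 3.15 = 0.472.

0.472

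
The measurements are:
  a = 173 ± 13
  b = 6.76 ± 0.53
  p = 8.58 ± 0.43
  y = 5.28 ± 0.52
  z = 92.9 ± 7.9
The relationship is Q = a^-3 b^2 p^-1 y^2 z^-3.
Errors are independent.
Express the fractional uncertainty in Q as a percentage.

42.6%

For a monomial Q ∝ a^-3, b^2, p^-1, y^2, z^-3, fractional errors add in quadrature:
  (-3·δa/a)² = (-3×0.0751)² = 0.0508;  (2·δb/b)² = (2×0.0784)² = 0.0246;  (-1·δp/p)² = (-1×0.0501)² = 0.00251;  (2·δy/y)² = (2×0.0985)² = 0.0388;  (-3·δz/z)² = (-3×0.0850)² = 0.0651
δQ/Q = √(0.182) = 0.426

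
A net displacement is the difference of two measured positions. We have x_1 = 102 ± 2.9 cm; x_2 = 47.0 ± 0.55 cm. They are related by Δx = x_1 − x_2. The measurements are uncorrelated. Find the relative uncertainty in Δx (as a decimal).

0.0537

Each term contributes (cᵢ δxᵢ)² to (δΔx)²:
  (δx_1)² = 8.41;  (δx_2)² = 0.303
δΔx = √(8.71) = 2.95 cm
Δx = 55.0 cm, so δΔx/Δx = 2.95/55.0 = 0.0537.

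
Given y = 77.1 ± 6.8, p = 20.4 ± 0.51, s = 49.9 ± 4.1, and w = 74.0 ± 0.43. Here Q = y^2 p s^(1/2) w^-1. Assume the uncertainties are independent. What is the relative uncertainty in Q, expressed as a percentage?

Products/powers → add relative errors in quadrature, weighted by exponent:
  (2·δy/y)² = (2×0.0882)² = 0.0311;  (1·δp/p)² = (1×0.0250)² = 0.000625;  (½·δs/s)² = (0.5×0.0822)² = 0.00169;  (-1·δw/w)² = (-1×0.00581)² = 3.38e-05
δQ/Q = √(0.0335) = 0.183

18.3%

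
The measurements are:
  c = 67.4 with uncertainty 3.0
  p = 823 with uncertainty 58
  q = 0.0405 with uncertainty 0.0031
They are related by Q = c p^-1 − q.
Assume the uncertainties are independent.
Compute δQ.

Let w = c·p^-1 = 0.0819. δw/w = √((1·δc/c)² + (-1·δp/p)²) = √(0.00198 + 0.00497) = 0.0834, so δw = 0.00683.
Q = w − q: δQ = √(δw² + δq²) = √(4.66e-05 + 9.61e-06) = 0.00750

0.00750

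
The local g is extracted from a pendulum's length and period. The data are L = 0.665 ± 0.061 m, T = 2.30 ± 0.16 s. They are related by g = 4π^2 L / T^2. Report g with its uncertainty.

Products/powers → add relative errors in quadrature, weighted by exponent:
  (1·δL/L)² = (1×0.0917)² = 0.00841;  (-2·δT/T)² = (-2×0.0696)² = 0.0194
δg/g = √(0.0278) = 0.167
g = 4.96 m/s^2, so δg = 0.167 × 4.96 = 0.827 m/s^2.

4.96 ± 0.827 m/s^2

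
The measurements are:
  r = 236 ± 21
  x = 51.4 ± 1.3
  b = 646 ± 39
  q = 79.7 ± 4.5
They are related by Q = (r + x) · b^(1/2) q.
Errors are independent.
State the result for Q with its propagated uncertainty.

Let u = r + x = 287. δu = √(δr² + δx²) = √(441 + 1.69) = 21.0, so δu/u = 0.0732.
Q is then a monomial in u, b, q:
δQ/Q = √((δu/u)² + (½·δb/b)² + (1·δq/q)²) = √(0.00536 + 0.000911 + 0.00319) = 0.0973
Q = 5.82e+05, so δQ = 0.0973 × 5.82e+05 = 56600.

(5.82 ± 0.566) × 10^5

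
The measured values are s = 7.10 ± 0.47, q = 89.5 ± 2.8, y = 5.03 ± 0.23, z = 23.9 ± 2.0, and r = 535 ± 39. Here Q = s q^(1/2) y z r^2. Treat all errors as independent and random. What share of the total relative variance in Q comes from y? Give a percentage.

(δQ/Q)² = (1·δs/s)² + (½·δq/q)² + (1·δy/y)² + (1·δz/z)² + (2·δr/r)²
  s term: (1×0.0662)² = 0.00438
  q term: (0.5×0.0313)² = 0.000245
  y term: (1×0.0457)² = 0.00209
  z term: (1×0.0837)² = 0.00700
  r term: (2×0.0729)² = 0.0213
Total = 0.0350. Share from y = 0.00209/0.0350 = 0.0598.

5.98%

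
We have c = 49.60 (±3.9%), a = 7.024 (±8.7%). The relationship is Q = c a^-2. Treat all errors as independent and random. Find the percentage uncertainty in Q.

Since Q is a product/quotient, work with relative uncertainties:
  (1·δc/c)² = (1×0.0390)² = 0.00152;  (-2·δa/a)² = (-2×0.0870)² = 0.0303
δQ/Q = √(0.0318) = 0.178

17.8%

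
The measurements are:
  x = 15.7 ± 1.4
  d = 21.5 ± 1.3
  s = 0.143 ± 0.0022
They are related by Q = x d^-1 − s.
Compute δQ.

Let p = x·d^-1 = 0.730. δp/p = √((1·δx/x)² + (-1·δd/d)²) = √(0.00795 + 0.00366) = 0.108, so δp = 0.0787.
Q = p − s: δQ = √(δp² + δs²) = √(0.00619 + 4.84e-06) = 0.0787

0.0787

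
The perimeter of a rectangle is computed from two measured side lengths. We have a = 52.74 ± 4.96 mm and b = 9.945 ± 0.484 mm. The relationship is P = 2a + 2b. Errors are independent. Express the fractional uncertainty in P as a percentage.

For a sum/difference, combine absolute errors in quadrature:
  (2·δa)² = 98.4;  (2·δb)² = 0.937
δP = √(99.3) = 9.97 mm
P = 125.4 mm, so δP/P = 9.97/125.4 = 0.0795.

7.95%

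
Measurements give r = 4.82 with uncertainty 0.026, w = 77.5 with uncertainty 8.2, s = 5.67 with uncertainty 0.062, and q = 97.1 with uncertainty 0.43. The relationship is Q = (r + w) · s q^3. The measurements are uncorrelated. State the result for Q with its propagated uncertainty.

(4.27 ± 0.432) × 10^8

Let u = r + w = 82.3. δu = √(δr² + δw²) = √(0.000676 + 67.2) = 8.20, so δu/u = 0.0996.
Q is then a monomial in u, s, q:
δQ/Q = √((δu/u)² + (1·δs/s)² + (3·δq/q)²) = √(0.00992 + 0.000120 + 0.000176) = 0.101
Q = 4.27e+08, so δQ = 0.101 × 4.27e+08 = 4.32e+07.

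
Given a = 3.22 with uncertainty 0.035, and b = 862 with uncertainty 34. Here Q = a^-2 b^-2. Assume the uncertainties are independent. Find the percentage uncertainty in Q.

8.18%

Products/powers → add relative errors in quadrature, weighted by exponent:
  (-2·δa/a)² = (-2×0.0109)² = 0.000473;  (-2·δb/b)² = (-2×0.0394)² = 0.00622
δQ/Q = √(0.00670) = 0.0818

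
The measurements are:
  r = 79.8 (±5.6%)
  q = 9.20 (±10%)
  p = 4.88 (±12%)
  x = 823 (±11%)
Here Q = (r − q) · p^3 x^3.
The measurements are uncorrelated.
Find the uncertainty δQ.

Let u = r − q = 70.6. δu = √(δr² + δq²) = √(20.0 + 0.846) = 4.56, so δu/u = 0.0646.
Q is then a monomial in u, p, x:
δQ/Q = √((δu/u)² + (3·δp/p)² + (3·δx/x)²) = √(0.00418 + 0.130 + 0.109) = 0.493
Q = 4.57e+12, so δQ = 0.493 × 4.57e+12 = 2.25e+12.

2.25e+12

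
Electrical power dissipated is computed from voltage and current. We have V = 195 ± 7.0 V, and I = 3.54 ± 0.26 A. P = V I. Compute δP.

56.4 W

Each factor contributes (exponent × relative error)² to (δP/P)²:
  (1·δV/V)² = (1×0.0359)² = 0.00129;  (1·δI/I)² = (1×0.0734)² = 0.00539
δP/P = √(0.00668) = 0.0817
P = 690 W, so δP = 0.0817 × 690 = 56.4 W.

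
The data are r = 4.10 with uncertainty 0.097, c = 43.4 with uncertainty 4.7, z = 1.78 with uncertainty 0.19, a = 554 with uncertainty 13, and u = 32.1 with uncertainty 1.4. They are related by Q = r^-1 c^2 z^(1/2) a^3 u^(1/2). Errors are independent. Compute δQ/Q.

0.236

Products/powers → add relative errors in quadrature, weighted by exponent:
  (-1·δr/r)² = (-1×0.0237)² = 0.000560;  (2·δc/c)² = (2×0.108)² = 0.0469;  (½·δz/z)² = (0.5×0.107)² = 0.00285;  (3·δa/a)² = (3×0.0235)² = 0.00496;  (½·δu/u)² = (0.5×0.0436)² = 0.000476
δQ/Q = √(0.0558) = 0.236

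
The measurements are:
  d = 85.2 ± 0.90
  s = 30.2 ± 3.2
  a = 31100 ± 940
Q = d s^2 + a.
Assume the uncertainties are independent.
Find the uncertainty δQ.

16500

Let p = d·s^2 = 77700. δp/p = √((1·δd/d)² + (2·δs/s)²) = √(0.000112 + 0.0449) = 0.212, so δp = 16500.
Q = p + a: δQ = √(δp² + δa²) = √(2.72e+08 + 8.84e+05) = 16500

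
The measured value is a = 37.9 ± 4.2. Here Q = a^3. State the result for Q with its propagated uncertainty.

54400 ± 18100

Products/powers → add relative errors in quadrature, weighted by exponent:
  (3·δa/a)² = (3×0.111)² = 0.111
δQ/Q = √(0.111) = 0.332
Q = 54400, so δQ = 0.332 × 54400 = 18100.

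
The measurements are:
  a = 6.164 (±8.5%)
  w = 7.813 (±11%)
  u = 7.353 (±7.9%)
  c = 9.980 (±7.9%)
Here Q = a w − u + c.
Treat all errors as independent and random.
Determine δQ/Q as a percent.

13.3%

Let p = a·w = 48.16. δp/p = √((1·δa/a)² + (1·δw/w)²) = √(0.00722 + 0.0121) = 0.139, so δp = 6.69.
Q = p − u + c: δQ = √(δp² + δu² + δc²) = √(44.8 + 0.337 + 0.622) = 6.77
Q = 50.79, so δQ/Q = 6.77/50.79 = 0.133.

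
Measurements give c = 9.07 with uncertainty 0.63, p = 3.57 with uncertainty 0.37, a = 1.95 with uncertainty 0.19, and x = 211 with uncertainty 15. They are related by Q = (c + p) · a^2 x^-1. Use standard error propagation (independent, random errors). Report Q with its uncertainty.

0.228 ± 0.0491

Let u = c + p = 12.6. δu = √(δc² + δp²) = √(0.397 + 0.137) = 0.731, so δu/u = 0.0578.
Q is then a monomial in u, a, x:
δQ/Q = √((δu/u)² + (2·δa/a)² + (-1·δx/x)²) = √(0.00334 + 0.0380 + 0.00505) = 0.215
Q = 0.228, so δQ = 0.215 × 0.228 = 0.0491.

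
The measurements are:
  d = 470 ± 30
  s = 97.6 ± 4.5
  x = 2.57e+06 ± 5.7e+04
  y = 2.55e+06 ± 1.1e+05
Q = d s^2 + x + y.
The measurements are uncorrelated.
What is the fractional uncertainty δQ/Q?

0.0539

Let p = d·s^2 = 4.48e+06. δp/p = √((1·δd/d)² + (2·δs/s)²) = √(0.00407 + 0.00850) = 0.112, so δp = 5.02e+05.
Q = p + x + y: δQ = √(δp² + δx² + δy²) = √(2.52e+11 + 3.25e+09 + 1.21e+10) = 5.17e+05
Q = 9.6e+06, so δQ/Q = 5.17e+05/9.6e+06 = 0.0539.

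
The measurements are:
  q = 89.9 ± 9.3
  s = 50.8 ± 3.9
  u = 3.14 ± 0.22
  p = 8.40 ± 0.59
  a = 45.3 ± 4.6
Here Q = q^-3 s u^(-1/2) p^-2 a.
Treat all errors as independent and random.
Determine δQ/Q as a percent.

Relative error in a monomial: (δQ/Q)² = Σ (nᵢ · δxᵢ/xᵢ)².
  (-3·δq/q)² = (-3×0.103)² = 0.0963;  (1·δs/s)² = (1×0.0768)² = 0.00589;  (−½·δu/u)² = (-0.5×0.0701)² = 0.00123;  (-2·δp/p)² = (-2×0.0702)² = 0.0197;  (1·δa/a)² = (1×0.102)² = 0.0103
δQ/Q = √(0.133) = 0.365

36.5%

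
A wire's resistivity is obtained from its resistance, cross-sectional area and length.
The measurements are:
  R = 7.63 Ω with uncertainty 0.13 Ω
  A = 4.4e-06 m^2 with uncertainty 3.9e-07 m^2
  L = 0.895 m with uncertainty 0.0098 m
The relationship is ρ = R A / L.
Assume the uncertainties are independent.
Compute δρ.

ρ is a product of powers, so relative uncertainties combine in quadrature:
  (1·δR/R)² = (1×0.0170)² = 0.000290;  (1·δA/A)² = (1×0.0886)² = 0.00786;  (-1·δL/L)² = (-1×0.0109)² = 0.000120
δρ/ρ = √(0.00827) = 0.0909
ρ = 3.75e-05 Ω·m, so δρ = 0.0909 × 3.75e-05 = 3.41e-06 Ω·m.

3.41e-06 Ω·m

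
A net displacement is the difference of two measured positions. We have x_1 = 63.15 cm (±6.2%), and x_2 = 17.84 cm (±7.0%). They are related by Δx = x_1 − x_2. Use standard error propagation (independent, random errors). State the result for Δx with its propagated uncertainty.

Sums and differences: (δΔx)² = Σ (cᵢ δxᵢ)².
  (δx_1)² = 15.3;  (δx_2)² = 1.56
δΔx = √(16.9) = 4.11 cm
Δx = 45.31 cm.

45.31 ± 4.11 cm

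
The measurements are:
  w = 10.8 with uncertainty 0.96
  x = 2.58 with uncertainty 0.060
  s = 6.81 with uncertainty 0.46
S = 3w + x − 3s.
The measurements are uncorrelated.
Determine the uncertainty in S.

3.19

S is a linear combination, so absolute uncertainties add in quadrature:
  (3·δw)² = 8.29;  (δx)² = 0.00360;  (3·δs)² = 1.90
δS = √(10.2) = 3.19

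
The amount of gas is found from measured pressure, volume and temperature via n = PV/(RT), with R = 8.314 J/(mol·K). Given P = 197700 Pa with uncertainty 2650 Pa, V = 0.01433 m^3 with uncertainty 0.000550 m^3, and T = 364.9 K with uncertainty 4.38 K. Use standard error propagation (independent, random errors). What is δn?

0.0396 mol

For a monomial n ∝ P, V, T^-1, fractional errors add in quadrature:
  (1·δP/P)² = (1×0.0134)² = 0.000180;  (1·δV/V)² = (1×0.0384)² = 0.00147;  (-1·δT/T)² = (-1×0.0120)² = 0.000144
δn/n = √(0.00180) = 0.0424
n = 0.9338 mol, so δn = 0.0424 × 0.9338 = 0.0396 mol.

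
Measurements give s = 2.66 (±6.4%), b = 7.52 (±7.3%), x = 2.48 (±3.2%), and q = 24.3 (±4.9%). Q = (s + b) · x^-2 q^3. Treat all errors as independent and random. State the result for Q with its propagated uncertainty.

Let u = s + b = 10.2. δu = √(δs² + δb²) = √(0.0290 + 0.301) = 0.575, so δu/u = 0.0565.
Q is then a monomial in u, x, q:
δQ/Q = √((δu/u)² + (-2·δx/x)² + (3·δq/q)²) = √(0.00319 + 0.00410 + 0.0216) = 0.170
Q = 23700, so δQ = 0.170 × 23700 = 4040.

23700 ± 4040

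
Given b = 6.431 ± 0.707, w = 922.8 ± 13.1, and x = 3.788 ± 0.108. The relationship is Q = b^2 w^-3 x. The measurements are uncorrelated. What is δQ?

4.5e-08

For a monomial Q ∝ b^2, w^-3, x, fractional errors add in quadrature:
  (2·δb/b)² = (2×0.110)² = 0.0483;  (-3·δw/w)² = (-3×0.0142)² = 0.00181;  (1·δx/x)² = (1×0.0285)² = 0.000813
δQ/Q = √(0.0510) = 0.226
Q = 1.994e-07, so δQ = 0.226 × 1.994e-07 = 4.5e-08.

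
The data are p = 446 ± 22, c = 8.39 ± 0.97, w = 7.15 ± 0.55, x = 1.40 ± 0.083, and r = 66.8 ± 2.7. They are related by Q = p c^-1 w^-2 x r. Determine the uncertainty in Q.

20.5

For a monomial Q ∝ p, c^-1, w^-2, x, r, fractional errors add in quadrature:
  (1·δp/p)² = (1×0.0493)² = 0.00243;  (-1·δc/c)² = (-1×0.116)² = 0.0134;  (-2·δw/w)² = (-2×0.0769)² = 0.0237;  (1·δx/x)² = (1×0.0593)² = 0.00351;  (1·δr/r)² = (1×0.0404)² = 0.00163
δQ/Q = √(0.0446) = 0.211
Q = 97.2, so δQ = 0.211 × 97.2 = 20.5.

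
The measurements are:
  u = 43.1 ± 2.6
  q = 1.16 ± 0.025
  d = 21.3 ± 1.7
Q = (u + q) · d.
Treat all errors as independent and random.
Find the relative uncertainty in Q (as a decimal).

0.0991

Let w = u + q = 44.3. δw = √(δu² + δq²) = √(6.76 + 0.000625) = 2.60, so δw/w = 0.0587.
Q is then a monomial in w, d:
δQ/Q = √((δw/w)² + (1·δd/d)²) = √(0.00345 + 0.00637) = 0.0991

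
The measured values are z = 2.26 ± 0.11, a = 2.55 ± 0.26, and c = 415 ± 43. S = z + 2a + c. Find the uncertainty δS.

43.0

Absolute uncertainties add in quadrature for a linear combination:
  (δz)² = 0.0121;  (2·δa)² = 0.270;  (δc)² = 1850
δS = √(1850) = 43.0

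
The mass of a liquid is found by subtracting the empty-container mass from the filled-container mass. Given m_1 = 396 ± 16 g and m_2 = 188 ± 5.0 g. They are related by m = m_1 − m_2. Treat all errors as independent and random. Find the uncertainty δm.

16.8 g

For a sum/difference, combine absolute errors in quadrature:
  (δm_1)² = 256;  (δm_2)² = 25.0
δm = √(281) = 16.8 g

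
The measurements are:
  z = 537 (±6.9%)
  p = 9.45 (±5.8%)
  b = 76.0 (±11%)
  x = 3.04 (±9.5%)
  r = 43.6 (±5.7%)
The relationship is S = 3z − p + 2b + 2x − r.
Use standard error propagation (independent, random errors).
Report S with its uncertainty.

Each term contributes (cᵢ δxᵢ)² to (δS)²:
  (3·δz)² = 12400;  (δp)² = 0.300;  (2·δb)² = 280;  (2·δx)² = 0.334;  (δr)² = 6.18
δS = √(12600) = 112
S = 1720.

1720 ± 112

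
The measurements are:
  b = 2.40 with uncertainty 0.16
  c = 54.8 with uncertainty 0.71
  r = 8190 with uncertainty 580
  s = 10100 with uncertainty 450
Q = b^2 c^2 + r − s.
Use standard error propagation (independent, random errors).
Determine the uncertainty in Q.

2460

Let p = b^2·c^2 = 17300. δp/p = √((2·δb/b)² + (2·δc/c)²) = √(0.0178 + 0.000671) = 0.136, so δp = 2350.
Q = p + r − s: δQ = √(δp² + δr² + δs²) = √(5.52e+06 + 3.36e+05 + 2.02e+05) = 2460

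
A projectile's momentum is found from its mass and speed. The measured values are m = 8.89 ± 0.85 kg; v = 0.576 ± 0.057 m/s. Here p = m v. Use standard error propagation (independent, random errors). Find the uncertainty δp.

0.705 kg·m/s

For a monomial p ∝ m, v, fractional errors add in quadrature:
  (1·δm/m)² = (1×0.0956)² = 0.00914;  (1·δv/v)² = (1×0.0990)² = 0.00979
δp/p = √(0.0189) = 0.138
p = 5.12 kg·m/s, so δp = 0.138 × 5.12 = 0.705 kg·m/s.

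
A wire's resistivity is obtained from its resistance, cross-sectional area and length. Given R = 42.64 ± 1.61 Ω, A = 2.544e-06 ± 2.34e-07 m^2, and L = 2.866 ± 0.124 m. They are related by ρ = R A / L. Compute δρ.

4.1e-06 Ω·m

Each factor contributes (exponent × relative error)² to (δρ/ρ)²:
  (1·δR/R)² = (1×0.0378)² = 0.00143;  (1·δA/A)² = (1×0.0920)² = 0.00846;  (-1·δL/L)² = (-1×0.0433)² = 0.00187
δρ/ρ = √(0.0118) = 0.108
ρ = 3.785e-05 Ω·m, so δρ = 0.108 × 3.785e-05 = 4.1e-06 Ω·m.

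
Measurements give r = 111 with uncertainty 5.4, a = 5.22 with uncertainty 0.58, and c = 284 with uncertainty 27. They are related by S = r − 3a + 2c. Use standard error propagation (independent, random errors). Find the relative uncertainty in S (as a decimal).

Sums and differences: (δS)² = Σ (cᵢ δxᵢ)².
  (δr)² = 29.2;  (3·δa)² = 3.03;  (2·δc)² = 2920
δS = √(2950) = 54.3
S = 663, so δS/S = 54.3/663 = 0.0819.

0.0819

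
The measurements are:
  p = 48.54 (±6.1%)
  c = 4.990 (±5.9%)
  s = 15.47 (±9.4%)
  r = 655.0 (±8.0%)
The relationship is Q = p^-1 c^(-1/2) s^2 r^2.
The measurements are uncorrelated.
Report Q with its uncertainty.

For a monomial Q ∝ p^-1, c^(-1/2), s^2, r^2, fractional errors add in quadrature:
  (-1·δp/p)² = (-1×0.0610)² = 0.00372;  (−½·δc/c)² = (-0.5×0.0590)² = 0.000870;  (2·δs/s)² = (2×0.0940)² = 0.0353;  (2·δr/r)² = (2×0.0800)² = 0.0256
δQ/Q = √(0.0655) = 0.256
Q = 946900, so δQ = 0.256 × 946900 = 2.42e+05.

(9.469 ± 2.42) × 10^5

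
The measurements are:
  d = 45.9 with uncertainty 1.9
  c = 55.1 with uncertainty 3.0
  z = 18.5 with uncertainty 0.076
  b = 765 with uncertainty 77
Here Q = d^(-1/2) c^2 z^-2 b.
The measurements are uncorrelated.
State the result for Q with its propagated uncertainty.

1000 ± 150

Products/powers → add relative errors in quadrature, weighted by exponent:
  (−½·δd/d)² = (-0.5×0.0414)² = 0.000428;  (2·δc/c)² = (2×0.0544)² = 0.0119;  (-2·δz/z)² = (-2×0.00411)² = 6.75e-05;  (1·δb/b)² = (1×0.101)² = 0.0101
δQ/Q = √(0.0225) = 0.150
Q = 1000, so δQ = 0.150 × 1000 = 150.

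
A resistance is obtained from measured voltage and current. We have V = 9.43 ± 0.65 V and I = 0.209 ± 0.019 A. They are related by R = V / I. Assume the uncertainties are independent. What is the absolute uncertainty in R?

5.15 Ω

R is a product of powers, so relative uncertainties combine in quadrature:
  (1·δV/V)² = (1×0.0689)² = 0.00475;  (-1·δI/I)² = (-1×0.0909)² = 0.00826
δR/R = √(0.0130) = 0.114
R = 45.1 Ω, so δR = 0.114 × 45.1 = 5.15 Ω.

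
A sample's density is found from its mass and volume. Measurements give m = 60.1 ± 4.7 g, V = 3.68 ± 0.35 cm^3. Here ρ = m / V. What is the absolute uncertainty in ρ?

ρ is a product of powers, so relative uncertainties combine in quadrature:
  (1·δm/m)² = (1×0.0782)² = 0.00612;  (-1·δV/V)² = (-1×0.0951)² = 0.00905
δρ/ρ = √(0.0152) = 0.123
ρ = 16.3 g/cm^3, so δρ = 0.123 × 16.3 = 2.01 g/cm^3.

2.01 g/cm^3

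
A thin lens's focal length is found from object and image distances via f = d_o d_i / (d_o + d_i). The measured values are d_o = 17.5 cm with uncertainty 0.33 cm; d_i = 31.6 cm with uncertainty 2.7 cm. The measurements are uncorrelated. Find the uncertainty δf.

0.369 cm

∂f/∂d_o = (d_i/(d_o+d_i))² = 0.414;  ∂f/∂d_i = (d_o/(d_o+d_i))² = 0.127
δf = √((∂f/∂d_o · δd_o)² + (∂f/∂d_i · δd_i)²) = √(0.0187 + 0.118) = 0.369 cm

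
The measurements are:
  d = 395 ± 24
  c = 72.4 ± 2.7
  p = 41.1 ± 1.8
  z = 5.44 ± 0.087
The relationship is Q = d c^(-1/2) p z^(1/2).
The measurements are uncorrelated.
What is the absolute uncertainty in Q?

Relative error in a monomial: (δQ/Q)² = Σ (nᵢ · δxᵢ/xᵢ)².
  (1·δd/d)² = (1×0.0608)² = 0.00369;  (−½·δc/c)² = (-0.5×0.0373)² = 0.000348;  (1·δp/p)² = (1×0.0438)² = 0.00192;  (½·δz/z)² = (0.5×0.0160)² = 6.39e-05
δQ/Q = √(0.00602) = 0.0776
Q = 4450, so δQ = 0.0776 × 4450 = 345.

345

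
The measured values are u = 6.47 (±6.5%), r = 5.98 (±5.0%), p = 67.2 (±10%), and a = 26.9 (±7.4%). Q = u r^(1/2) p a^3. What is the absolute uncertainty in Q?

5.24e+06

Q is a product of powers, so relative uncertainties combine in quadrature:
  (1·δu/u)² = (1×0.0650)² = 0.00423;  (½·δr/r)² = (0.5×0.0500)² = 0.000625;  (1·δp/p)² = (1×0.100)² = 0.0100;  (3·δa/a)² = (3×0.0740)² = 0.0493
δQ/Q = √(0.0641) = 0.253
Q = 2.07e+07, so δQ = 0.253 × 2.07e+07 = 5.24e+06.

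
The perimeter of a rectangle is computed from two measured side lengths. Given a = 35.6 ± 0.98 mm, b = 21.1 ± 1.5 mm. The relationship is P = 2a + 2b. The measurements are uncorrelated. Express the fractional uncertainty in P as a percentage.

3.16%

P is a linear combination, so absolute uncertainties add in quadrature:
  (2·δa)² = 3.84;  (2·δb)² = 9.00
δP = √(12.8) = 3.58 mm
P = 113 mm, so δP/P = 3.58/113 = 0.0316.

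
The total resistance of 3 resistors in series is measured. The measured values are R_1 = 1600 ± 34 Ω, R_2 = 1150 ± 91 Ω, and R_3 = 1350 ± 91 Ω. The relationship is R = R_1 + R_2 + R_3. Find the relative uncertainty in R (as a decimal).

0.0325

Each term contributes (cᵢ δxᵢ)² to (δR)²:
  (δR_1)² = 1160;  (δR_2)² = 8280;  (δR_3)² = 8280
δR = √(17700) = 133 Ω
R = 4100 Ω, so δR/R = 133/4100 = 0.0325.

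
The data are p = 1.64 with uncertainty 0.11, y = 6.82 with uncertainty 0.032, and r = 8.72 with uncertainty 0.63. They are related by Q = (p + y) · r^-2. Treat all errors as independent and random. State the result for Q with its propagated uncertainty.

0.111 ± 0.0161

Let u = p + y = 8.46. δu = √(δp² + δy²) = √(0.0121 + 0.00102) = 0.115, so δu/u = 0.0135.
Q is then a monomial in u, r:
δQ/Q = √((δu/u)² + (-2·δr/r)²) = √(0.000183 + 0.0209) = 0.145
Q = 0.111, so δQ = 0.145 × 0.111 = 0.0161.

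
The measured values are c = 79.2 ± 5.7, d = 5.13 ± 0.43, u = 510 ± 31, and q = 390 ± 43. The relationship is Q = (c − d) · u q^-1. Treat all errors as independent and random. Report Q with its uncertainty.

96.9 ± 14.3

Let w = c − d = 74.1. δw = √(δc² + δd²) = √(32.5 + 0.185) = 5.72, so δw/w = 0.0772.
Q is then a monomial in w, u, q:
δQ/Q = √((δw/w)² + (1·δu/u)² + (-1·δq/q)²) = √(0.00596 + 0.00369 + 0.0122) = 0.148
Q = 96.9, so δQ = 0.148 × 96.9 = 14.3.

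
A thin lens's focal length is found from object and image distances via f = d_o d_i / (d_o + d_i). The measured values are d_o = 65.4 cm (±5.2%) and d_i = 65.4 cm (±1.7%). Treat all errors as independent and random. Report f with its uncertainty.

32.7 ± 0.894 cm

∂f/∂d_o = (d_i/(d_o+d_i))² = 0.250;  ∂f/∂d_i = (d_o/(d_o+d_i))² = 0.250
δf = √((∂f/∂d_o · δd_o)² + (∂f/∂d_i · δd_i)²) = √(0.723 + 0.0773) = 0.894 cm
f = 32.7 cm.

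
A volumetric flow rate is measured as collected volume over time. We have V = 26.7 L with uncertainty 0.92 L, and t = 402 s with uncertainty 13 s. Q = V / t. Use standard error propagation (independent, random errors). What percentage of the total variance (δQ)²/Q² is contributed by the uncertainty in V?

(δQ/Q)² = (1·δV/V)² + (-1·δt/t)²
  V term: (1×0.0345)² = 0.00119
  t term: (-1×0.0323)² = 0.00105
Total = 0.00223. Share from V = 0.00119/0.00223 = 0.532.

53.2%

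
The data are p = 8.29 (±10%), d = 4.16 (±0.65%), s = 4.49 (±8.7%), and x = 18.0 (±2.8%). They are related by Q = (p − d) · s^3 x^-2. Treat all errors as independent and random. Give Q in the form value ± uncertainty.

Let u = p − d = 4.13. δu = √(δp² + δd²) = √(0.687 + 0.000731) = 0.829, so δu/u = 0.201.
Q is then a monomial in u, s, x:
δQ/Q = √((δu/u)² + (3·δs/s)² + (-2·δx/x)²) = √(0.0403 + 0.0681 + 0.00314) = 0.334
Q = 1.15, so δQ = 0.334 × 1.15 = 0.385.

1.15 ± 0.385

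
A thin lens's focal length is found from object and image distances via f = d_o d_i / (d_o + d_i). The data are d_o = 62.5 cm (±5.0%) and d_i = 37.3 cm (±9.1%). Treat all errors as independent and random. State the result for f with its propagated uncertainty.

23.4 ± 1.40 cm

∂f/∂d_o = (d_i/(d_o+d_i))² = 0.140;  ∂f/∂d_i = (d_o/(d_o+d_i))² = 0.392
δf = √((∂f/∂d_o · δd_o)² + (∂f/∂d_i · δd_i)²) = √(0.191 + 1.77) = 1.40 cm
f = 23.4 cm.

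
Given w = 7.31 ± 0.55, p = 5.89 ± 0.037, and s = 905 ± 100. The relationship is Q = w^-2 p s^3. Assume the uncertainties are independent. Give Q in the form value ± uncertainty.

Since Q is a product/quotient, work with relative uncertainties:
  (-2·δw/w)² = (-2×0.0752)² = 0.0226;  (1·δp/p)² = (1×0.00628)² = 3.95e-05;  (3·δs/s)² = (3×0.110)² = 0.110
δQ/Q = √(0.133) = 0.364
Q = 8.17e+07, so δQ = 0.364 × 8.17e+07 = 2.97e+07.

(8.17 ± 2.97) × 10^7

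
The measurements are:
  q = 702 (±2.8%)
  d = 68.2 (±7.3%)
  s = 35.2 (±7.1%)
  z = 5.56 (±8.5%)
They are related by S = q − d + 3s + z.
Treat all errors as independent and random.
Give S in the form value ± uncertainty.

745 ± 21.6

S is a linear combination, so absolute uncertainties add in quadrature:
  (δq)² = 386;  (δd)² = 24.8;  (3·δs)² = 56.2;  (δz)² = 0.223
δS = √(468) = 21.6
S = 745.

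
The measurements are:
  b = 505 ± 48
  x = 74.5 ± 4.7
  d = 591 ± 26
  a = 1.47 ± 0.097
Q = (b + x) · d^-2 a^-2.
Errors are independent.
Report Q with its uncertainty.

Let u = b + x = 580. δu = √(δb² + δx²) = √(2300 + 22.1) = 48.2, so δu/u = 0.0832.
Q is then a monomial in u, d, a:
δQ/Q = √((δu/u)² + (-2·δd/d)² + (-2·δa/a)²) = √(0.00693 + 0.00774 + 0.0174) = 0.179
Q = 0.000768, so δQ = 0.179 × 0.000768 = 0.000138.

0.000768 ± 0.000138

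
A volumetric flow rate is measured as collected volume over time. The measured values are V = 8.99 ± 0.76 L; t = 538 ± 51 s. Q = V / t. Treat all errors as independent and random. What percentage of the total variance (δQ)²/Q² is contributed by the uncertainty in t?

55.7%

(δQ/Q)² = (1·δV/V)² + (-1·δt/t)²
  V term: (1×0.0845)² = 0.00715
  t term: (-1×0.0948)² = 0.00899
Total = 0.0161. Share from t = 0.00899/0.0161 = 0.557.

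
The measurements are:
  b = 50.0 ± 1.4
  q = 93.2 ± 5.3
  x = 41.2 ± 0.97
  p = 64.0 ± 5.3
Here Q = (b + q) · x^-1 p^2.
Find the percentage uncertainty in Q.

Let u = b + q = 143. δu = √(δb² + δq²) = √(1.96 + 28.1) = 5.48, so δu/u = 0.0383.
Q is then a monomial in u, x, p:
δQ/Q = √((δu/u)² + (-1·δx/x)² + (2·δp/p)²) = √(0.00147 + 0.000554 + 0.0274) = 0.172

17.2%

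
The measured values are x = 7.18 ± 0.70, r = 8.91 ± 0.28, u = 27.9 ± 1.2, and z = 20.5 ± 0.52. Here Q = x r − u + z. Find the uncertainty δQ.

6.68

Let p = x·r = 64.0. δp/p = √((1·δx/x)² + (1·δr/r)²) = √(0.00950 + 0.000988) = 0.102, so δp = 6.55.
Q = p − u + z: δQ = √(δp² + δu² + δz²) = √(42.9 + 1.44 + 0.270) = 6.68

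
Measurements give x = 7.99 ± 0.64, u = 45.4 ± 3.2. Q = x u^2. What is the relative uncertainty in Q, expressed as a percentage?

Q is a product of powers, so relative uncertainties combine in quadrature:
  (1·δx/x)² = (1×0.0801)² = 0.00642;  (2·δu/u)² = (2×0.0705)² = 0.0199
δQ/Q = √(0.0263) = 0.162

16.2%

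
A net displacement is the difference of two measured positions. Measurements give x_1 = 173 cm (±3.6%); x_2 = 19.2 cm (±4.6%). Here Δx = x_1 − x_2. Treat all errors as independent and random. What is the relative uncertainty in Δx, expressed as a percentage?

4.09%

Δx is a linear combination, so absolute uncertainties add in quadrature:
  (δx_1)² = 38.8;  (δx_2)² = 0.780
δΔx = √(39.6) = 6.29 cm
Δx = 154 cm, so δΔx/Δx = 6.29/154 = 0.0409.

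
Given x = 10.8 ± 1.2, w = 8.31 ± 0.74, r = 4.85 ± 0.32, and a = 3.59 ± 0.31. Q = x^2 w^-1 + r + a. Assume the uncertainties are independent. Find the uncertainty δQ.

Let p = x^2·w^-1 = 14.0. δp/p = √((2·δx/x)² + (-1·δw/w)²) = √(0.0494 + 0.00793) = 0.239, so δp = 3.36.
Q = p + r + a: δQ = √(δp² + δr² + δa²) = √(11.3 + 0.102 + 0.0961) = 3.39

3.39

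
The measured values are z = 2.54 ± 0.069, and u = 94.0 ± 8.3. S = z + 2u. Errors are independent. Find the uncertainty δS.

S is a linear combination, so absolute uncertainties add in quadrature:
  (δz)² = 0.00476;  (2·δu)² = 276
δS = √(276) = 16.6

16.6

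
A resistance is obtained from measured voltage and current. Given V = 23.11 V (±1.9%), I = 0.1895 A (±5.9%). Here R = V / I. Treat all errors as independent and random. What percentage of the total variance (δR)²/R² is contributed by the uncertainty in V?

(δR/R)² = (1·δV/V)² + (-1·δI/I)²
  V term: (1×0.0190)² = 0.000361
  I term: (-1×0.0590)² = 0.00348
Total = 0.00384. Share from V = 0.000361/0.00384 = 0.0940.

9.40%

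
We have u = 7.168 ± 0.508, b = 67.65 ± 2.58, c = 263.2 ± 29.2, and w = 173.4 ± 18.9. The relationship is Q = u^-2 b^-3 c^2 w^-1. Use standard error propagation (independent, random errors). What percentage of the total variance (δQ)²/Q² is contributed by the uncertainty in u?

21.3%

(δQ/Q)² = (-2·δu/u)² + (-3·δb/b)² + (2·δc/c)² + (-1·δw/w)²
  u term: (-2×0.0709)² = 0.0201
  b term: (-3×0.0381)² = 0.0131
  c term: (2×0.111)² = 0.0492
  w term: (-1×0.109)² = 0.0119
Total = 0.0943. Share from u = 0.0201/0.0943 = 0.213.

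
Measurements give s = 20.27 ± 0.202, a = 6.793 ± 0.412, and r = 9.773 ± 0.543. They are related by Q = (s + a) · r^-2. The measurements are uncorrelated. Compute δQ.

Let u = s + a = 27.06. δu = √(δs² + δa²) = √(0.0408 + 0.170) = 0.459, so δu/u = 0.0170.
Q is then a monomial in u, r:
δQ/Q = √((δu/u)² + (-2·δr/r)²) = √(0.000287 + 0.0123) = 0.112
Q = 0.2833, so δQ = 0.112 × 0.2833 = 0.0319.

0.0319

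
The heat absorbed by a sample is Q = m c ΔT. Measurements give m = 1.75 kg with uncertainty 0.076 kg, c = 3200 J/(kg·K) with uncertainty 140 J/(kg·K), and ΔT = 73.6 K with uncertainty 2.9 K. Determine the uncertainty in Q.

Q is a product of powers, so relative uncertainties combine in quadrature:
  (1·δm/m)² = (1×0.0434)² = 0.00189;  (1·δc/c)² = (1×0.0437)² = 0.00191;  (1·δΔT/ΔT)² = (1×0.0394)² = 0.00155
δQ/Q = √(0.00535) = 0.0732
Q = 4.12e+05 J, so δQ = 0.0732 × 4.12e+05 = 30200 J.

30200 J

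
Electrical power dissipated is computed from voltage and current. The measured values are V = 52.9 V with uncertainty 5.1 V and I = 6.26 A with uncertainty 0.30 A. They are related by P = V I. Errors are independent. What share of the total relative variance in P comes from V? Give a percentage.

(δP/P)² = (1·δV/V)² + (1·δI/I)²
  V term: (1×0.0964)² = 0.00929
  I term: (1×0.0479)² = 0.00230
Total = 0.0116. Share from V = 0.00929/0.0116 = 0.802.

80.2%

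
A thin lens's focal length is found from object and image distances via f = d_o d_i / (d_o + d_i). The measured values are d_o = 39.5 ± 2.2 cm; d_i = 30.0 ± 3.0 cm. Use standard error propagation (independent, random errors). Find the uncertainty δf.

1.05 cm

∂f/∂d_o = (d_i/(d_o+d_i))² = 0.186;  ∂f/∂d_i = (d_o/(d_o+d_i))² = 0.323
δf = √((∂f/∂d_o · δd_o)² + (∂f/∂d_i · δd_i)²) = √(0.168 + 0.939) = 1.05 cm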